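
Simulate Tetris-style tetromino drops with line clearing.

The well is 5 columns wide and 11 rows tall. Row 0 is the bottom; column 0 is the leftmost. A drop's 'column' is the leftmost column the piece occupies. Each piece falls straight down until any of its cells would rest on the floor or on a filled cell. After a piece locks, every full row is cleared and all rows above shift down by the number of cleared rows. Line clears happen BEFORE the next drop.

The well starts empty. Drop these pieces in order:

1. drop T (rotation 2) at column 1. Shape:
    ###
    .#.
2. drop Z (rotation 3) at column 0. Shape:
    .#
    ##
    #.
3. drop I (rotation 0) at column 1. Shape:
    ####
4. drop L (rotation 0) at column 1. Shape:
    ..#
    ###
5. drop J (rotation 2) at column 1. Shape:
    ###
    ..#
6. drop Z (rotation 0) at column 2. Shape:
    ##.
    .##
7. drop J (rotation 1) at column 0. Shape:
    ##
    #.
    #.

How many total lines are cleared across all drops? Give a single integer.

Answer: 0

Derivation:
Drop 1: T rot2 at col 1 lands with bottom-row=0; cleared 0 line(s) (total 0); column heights now [0 2 2 2 0], max=2
Drop 2: Z rot3 at col 0 lands with bottom-row=1; cleared 0 line(s) (total 0); column heights now [3 4 2 2 0], max=4
Drop 3: I rot0 at col 1 lands with bottom-row=4; cleared 0 line(s) (total 0); column heights now [3 5 5 5 5], max=5
Drop 4: L rot0 at col 1 lands with bottom-row=5; cleared 0 line(s) (total 0); column heights now [3 6 6 7 5], max=7
Drop 5: J rot2 at col 1 lands with bottom-row=7; cleared 0 line(s) (total 0); column heights now [3 9 9 9 5], max=9
Drop 6: Z rot0 at col 2 lands with bottom-row=9; cleared 0 line(s) (total 0); column heights now [3 9 11 11 10], max=11
Drop 7: J rot1 at col 0 lands with bottom-row=7; cleared 0 line(s) (total 0); column heights now [10 10 11 11 10], max=11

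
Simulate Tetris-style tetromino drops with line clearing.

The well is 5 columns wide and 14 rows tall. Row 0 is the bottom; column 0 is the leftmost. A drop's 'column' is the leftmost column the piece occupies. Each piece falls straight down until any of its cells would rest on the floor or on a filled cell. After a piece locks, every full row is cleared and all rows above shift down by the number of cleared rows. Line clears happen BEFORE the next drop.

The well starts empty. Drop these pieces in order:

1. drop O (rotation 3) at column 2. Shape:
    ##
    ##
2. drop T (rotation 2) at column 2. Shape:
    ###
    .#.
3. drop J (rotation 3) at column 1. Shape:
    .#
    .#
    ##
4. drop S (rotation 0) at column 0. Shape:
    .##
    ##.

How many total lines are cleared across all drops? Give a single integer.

Answer: 0

Derivation:
Drop 1: O rot3 at col 2 lands with bottom-row=0; cleared 0 line(s) (total 0); column heights now [0 0 2 2 0], max=2
Drop 2: T rot2 at col 2 lands with bottom-row=2; cleared 0 line(s) (total 0); column heights now [0 0 4 4 4], max=4
Drop 3: J rot3 at col 1 lands with bottom-row=4; cleared 0 line(s) (total 0); column heights now [0 5 7 4 4], max=7
Drop 4: S rot0 at col 0 lands with bottom-row=6; cleared 0 line(s) (total 0); column heights now [7 8 8 4 4], max=8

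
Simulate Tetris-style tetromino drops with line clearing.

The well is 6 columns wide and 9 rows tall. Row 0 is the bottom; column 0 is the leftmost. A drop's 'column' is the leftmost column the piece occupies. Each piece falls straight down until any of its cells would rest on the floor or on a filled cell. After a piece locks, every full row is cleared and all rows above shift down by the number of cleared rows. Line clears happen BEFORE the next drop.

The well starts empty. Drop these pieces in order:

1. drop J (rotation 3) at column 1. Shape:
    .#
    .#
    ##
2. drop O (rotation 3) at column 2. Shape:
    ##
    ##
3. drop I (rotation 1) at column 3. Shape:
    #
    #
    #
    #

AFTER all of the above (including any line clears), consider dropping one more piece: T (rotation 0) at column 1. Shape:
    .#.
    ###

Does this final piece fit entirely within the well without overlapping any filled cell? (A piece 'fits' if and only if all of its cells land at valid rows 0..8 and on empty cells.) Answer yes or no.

Drop 1: J rot3 at col 1 lands with bottom-row=0; cleared 0 line(s) (total 0); column heights now [0 1 3 0 0 0], max=3
Drop 2: O rot3 at col 2 lands with bottom-row=3; cleared 0 line(s) (total 0); column heights now [0 1 5 5 0 0], max=5
Drop 3: I rot1 at col 3 lands with bottom-row=5; cleared 0 line(s) (total 0); column heights now [0 1 5 9 0 0], max=9
Test piece T rot0 at col 1 (width 3): heights before test = [0 1 5 9 0 0]; fits = False

Answer: no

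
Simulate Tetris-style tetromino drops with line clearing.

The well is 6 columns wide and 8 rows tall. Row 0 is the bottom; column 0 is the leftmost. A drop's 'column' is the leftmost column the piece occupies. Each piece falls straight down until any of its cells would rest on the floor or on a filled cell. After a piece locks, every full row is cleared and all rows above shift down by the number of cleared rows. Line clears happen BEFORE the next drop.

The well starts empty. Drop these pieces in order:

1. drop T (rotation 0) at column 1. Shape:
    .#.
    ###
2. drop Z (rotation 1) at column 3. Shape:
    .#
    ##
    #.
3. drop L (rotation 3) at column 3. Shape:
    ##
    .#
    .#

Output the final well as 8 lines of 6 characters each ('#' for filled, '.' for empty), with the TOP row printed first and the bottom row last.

Answer: ......
...##.
....#.
....#.
....#.
...##.
..##..
.###..

Derivation:
Drop 1: T rot0 at col 1 lands with bottom-row=0; cleared 0 line(s) (total 0); column heights now [0 1 2 1 0 0], max=2
Drop 2: Z rot1 at col 3 lands with bottom-row=1; cleared 0 line(s) (total 0); column heights now [0 1 2 3 4 0], max=4
Drop 3: L rot3 at col 3 lands with bottom-row=4; cleared 0 line(s) (total 0); column heights now [0 1 2 7 7 0], max=7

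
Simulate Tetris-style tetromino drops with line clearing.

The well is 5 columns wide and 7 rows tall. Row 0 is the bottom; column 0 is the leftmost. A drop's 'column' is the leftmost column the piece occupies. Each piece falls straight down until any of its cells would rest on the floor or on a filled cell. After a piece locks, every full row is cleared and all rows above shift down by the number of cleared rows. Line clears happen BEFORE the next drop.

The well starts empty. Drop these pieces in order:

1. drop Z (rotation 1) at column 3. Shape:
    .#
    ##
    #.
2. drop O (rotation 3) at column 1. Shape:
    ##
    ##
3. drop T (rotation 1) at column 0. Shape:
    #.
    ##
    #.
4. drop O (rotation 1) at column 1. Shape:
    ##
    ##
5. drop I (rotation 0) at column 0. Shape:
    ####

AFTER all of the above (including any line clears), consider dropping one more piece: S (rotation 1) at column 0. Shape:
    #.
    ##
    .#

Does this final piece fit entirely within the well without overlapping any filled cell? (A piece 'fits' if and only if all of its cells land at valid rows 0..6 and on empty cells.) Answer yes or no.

Answer: no

Derivation:
Drop 1: Z rot1 at col 3 lands with bottom-row=0; cleared 0 line(s) (total 0); column heights now [0 0 0 2 3], max=3
Drop 2: O rot3 at col 1 lands with bottom-row=0; cleared 0 line(s) (total 0); column heights now [0 2 2 2 3], max=3
Drop 3: T rot1 at col 0 lands with bottom-row=1; cleared 1 line(s) (total 1); column heights now [3 2 1 1 2], max=3
Drop 4: O rot1 at col 1 lands with bottom-row=2; cleared 0 line(s) (total 1); column heights now [3 4 4 1 2], max=4
Drop 5: I rot0 at col 0 lands with bottom-row=4; cleared 0 line(s) (total 1); column heights now [5 5 5 5 2], max=5
Test piece S rot1 at col 0 (width 2): heights before test = [5 5 5 5 2]; fits = False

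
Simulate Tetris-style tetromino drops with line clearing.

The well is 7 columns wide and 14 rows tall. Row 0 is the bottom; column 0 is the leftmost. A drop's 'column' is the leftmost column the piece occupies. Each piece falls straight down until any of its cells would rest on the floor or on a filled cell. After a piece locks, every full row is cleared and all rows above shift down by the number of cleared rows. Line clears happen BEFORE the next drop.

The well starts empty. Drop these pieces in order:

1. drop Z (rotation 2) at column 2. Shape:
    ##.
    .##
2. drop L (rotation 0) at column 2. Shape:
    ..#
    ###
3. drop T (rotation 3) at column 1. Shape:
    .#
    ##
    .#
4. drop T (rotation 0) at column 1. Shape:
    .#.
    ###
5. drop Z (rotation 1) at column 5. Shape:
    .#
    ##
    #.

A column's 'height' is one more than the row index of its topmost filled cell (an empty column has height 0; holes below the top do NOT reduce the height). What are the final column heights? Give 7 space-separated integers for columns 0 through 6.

Answer: 0 7 8 7 4 2 3

Derivation:
Drop 1: Z rot2 at col 2 lands with bottom-row=0; cleared 0 line(s) (total 0); column heights now [0 0 2 2 1 0 0], max=2
Drop 2: L rot0 at col 2 lands with bottom-row=2; cleared 0 line(s) (total 0); column heights now [0 0 3 3 4 0 0], max=4
Drop 3: T rot3 at col 1 lands with bottom-row=3; cleared 0 line(s) (total 0); column heights now [0 5 6 3 4 0 0], max=6
Drop 4: T rot0 at col 1 lands with bottom-row=6; cleared 0 line(s) (total 0); column heights now [0 7 8 7 4 0 0], max=8
Drop 5: Z rot1 at col 5 lands with bottom-row=0; cleared 0 line(s) (total 0); column heights now [0 7 8 7 4 2 3], max=8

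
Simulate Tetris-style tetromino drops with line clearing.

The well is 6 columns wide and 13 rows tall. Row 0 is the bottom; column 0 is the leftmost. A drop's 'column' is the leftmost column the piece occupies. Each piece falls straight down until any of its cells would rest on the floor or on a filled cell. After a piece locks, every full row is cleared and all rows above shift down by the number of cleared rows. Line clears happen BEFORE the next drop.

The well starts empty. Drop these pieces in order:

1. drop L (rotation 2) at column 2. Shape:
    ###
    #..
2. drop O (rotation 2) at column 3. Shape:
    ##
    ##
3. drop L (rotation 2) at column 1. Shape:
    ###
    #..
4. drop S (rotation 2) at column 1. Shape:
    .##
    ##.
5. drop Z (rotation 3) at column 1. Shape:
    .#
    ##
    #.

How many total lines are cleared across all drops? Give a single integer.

Drop 1: L rot2 at col 2 lands with bottom-row=0; cleared 0 line(s) (total 0); column heights now [0 0 2 2 2 0], max=2
Drop 2: O rot2 at col 3 lands with bottom-row=2; cleared 0 line(s) (total 0); column heights now [0 0 2 4 4 0], max=4
Drop 3: L rot2 at col 1 lands with bottom-row=3; cleared 0 line(s) (total 0); column heights now [0 5 5 5 4 0], max=5
Drop 4: S rot2 at col 1 lands with bottom-row=5; cleared 0 line(s) (total 0); column heights now [0 6 7 7 4 0], max=7
Drop 5: Z rot3 at col 1 lands with bottom-row=6; cleared 0 line(s) (total 0); column heights now [0 8 9 7 4 0], max=9

Answer: 0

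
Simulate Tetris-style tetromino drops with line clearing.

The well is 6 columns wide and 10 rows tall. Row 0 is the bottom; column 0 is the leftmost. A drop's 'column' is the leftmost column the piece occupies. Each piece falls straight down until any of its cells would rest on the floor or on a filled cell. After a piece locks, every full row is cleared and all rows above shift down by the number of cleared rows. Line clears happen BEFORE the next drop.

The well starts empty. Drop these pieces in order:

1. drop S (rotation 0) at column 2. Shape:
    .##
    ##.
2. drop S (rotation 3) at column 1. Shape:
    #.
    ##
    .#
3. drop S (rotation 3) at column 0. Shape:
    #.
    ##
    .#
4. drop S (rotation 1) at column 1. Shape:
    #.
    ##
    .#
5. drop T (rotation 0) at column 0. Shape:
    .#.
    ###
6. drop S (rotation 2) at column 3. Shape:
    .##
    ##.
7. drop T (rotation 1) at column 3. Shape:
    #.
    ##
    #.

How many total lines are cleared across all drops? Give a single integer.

Drop 1: S rot0 at col 2 lands with bottom-row=0; cleared 0 line(s) (total 0); column heights now [0 0 1 2 2 0], max=2
Drop 2: S rot3 at col 1 lands with bottom-row=1; cleared 0 line(s) (total 0); column heights now [0 4 3 2 2 0], max=4
Drop 3: S rot3 at col 0 lands with bottom-row=4; cleared 0 line(s) (total 0); column heights now [7 6 3 2 2 0], max=7
Drop 4: S rot1 at col 1 lands with bottom-row=5; cleared 0 line(s) (total 0); column heights now [7 8 7 2 2 0], max=8
Drop 5: T rot0 at col 0 lands with bottom-row=8; cleared 0 line(s) (total 0); column heights now [9 10 9 2 2 0], max=10
Drop 6: S rot2 at col 3 lands with bottom-row=2; cleared 0 line(s) (total 0); column heights now [9 10 9 3 4 4], max=10
Drop 7: T rot1 at col 3 lands with bottom-row=3; cleared 0 line(s) (total 0); column heights now [9 10 9 6 5 4], max=10

Answer: 0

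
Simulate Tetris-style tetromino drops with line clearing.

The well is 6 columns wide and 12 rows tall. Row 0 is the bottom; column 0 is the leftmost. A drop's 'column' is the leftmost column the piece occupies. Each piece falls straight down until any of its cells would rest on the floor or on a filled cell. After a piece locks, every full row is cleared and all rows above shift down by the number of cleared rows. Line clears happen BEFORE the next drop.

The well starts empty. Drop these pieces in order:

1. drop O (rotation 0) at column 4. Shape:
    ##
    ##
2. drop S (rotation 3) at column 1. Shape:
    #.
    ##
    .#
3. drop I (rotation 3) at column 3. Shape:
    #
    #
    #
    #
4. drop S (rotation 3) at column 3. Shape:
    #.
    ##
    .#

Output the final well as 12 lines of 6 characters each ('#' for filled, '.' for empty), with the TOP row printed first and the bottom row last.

Drop 1: O rot0 at col 4 lands with bottom-row=0; cleared 0 line(s) (total 0); column heights now [0 0 0 0 2 2], max=2
Drop 2: S rot3 at col 1 lands with bottom-row=0; cleared 0 line(s) (total 0); column heights now [0 3 2 0 2 2], max=3
Drop 3: I rot3 at col 3 lands with bottom-row=0; cleared 0 line(s) (total 0); column heights now [0 3 2 4 2 2], max=4
Drop 4: S rot3 at col 3 lands with bottom-row=3; cleared 0 line(s) (total 0); column heights now [0 3 2 6 5 2], max=6

Answer: ......
......
......
......
......
......
...#..
...##.
...##.
.#.#..
.#####
..####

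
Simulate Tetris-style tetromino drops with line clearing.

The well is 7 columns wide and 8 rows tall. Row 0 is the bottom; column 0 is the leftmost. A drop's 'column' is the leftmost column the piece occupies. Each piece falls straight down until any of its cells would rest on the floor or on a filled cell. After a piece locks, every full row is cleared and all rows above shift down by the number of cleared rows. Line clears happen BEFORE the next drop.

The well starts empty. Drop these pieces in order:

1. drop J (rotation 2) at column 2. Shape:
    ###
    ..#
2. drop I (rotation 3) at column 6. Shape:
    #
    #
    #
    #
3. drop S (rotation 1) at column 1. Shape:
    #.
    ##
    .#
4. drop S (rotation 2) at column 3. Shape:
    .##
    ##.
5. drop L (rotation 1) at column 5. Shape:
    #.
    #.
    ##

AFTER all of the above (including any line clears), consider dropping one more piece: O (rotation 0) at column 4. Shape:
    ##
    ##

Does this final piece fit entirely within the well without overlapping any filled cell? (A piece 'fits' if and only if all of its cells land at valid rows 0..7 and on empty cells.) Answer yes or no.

Answer: no

Derivation:
Drop 1: J rot2 at col 2 lands with bottom-row=0; cleared 0 line(s) (total 0); column heights now [0 0 2 2 2 0 0], max=2
Drop 2: I rot3 at col 6 lands with bottom-row=0; cleared 0 line(s) (total 0); column heights now [0 0 2 2 2 0 4], max=4
Drop 3: S rot1 at col 1 lands with bottom-row=2; cleared 0 line(s) (total 0); column heights now [0 5 4 2 2 0 4], max=5
Drop 4: S rot2 at col 3 lands with bottom-row=2; cleared 0 line(s) (total 0); column heights now [0 5 4 3 4 4 4], max=5
Drop 5: L rot1 at col 5 lands with bottom-row=4; cleared 0 line(s) (total 0); column heights now [0 5 4 3 4 7 5], max=7
Test piece O rot0 at col 4 (width 2): heights before test = [0 5 4 3 4 7 5]; fits = False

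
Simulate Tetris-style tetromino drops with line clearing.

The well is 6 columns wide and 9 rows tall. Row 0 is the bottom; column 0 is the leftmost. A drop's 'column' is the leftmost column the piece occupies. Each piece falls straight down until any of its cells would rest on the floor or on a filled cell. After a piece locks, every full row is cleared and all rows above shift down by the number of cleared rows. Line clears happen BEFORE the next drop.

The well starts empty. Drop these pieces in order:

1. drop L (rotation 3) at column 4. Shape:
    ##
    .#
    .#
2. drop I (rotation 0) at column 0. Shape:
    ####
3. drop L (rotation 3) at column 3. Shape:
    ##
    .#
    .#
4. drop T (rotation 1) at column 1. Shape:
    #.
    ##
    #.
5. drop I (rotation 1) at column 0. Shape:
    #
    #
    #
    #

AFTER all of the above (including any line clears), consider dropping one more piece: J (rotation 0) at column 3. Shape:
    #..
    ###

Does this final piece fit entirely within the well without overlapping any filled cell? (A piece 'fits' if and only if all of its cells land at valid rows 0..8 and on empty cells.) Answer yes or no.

Answer: yes

Derivation:
Drop 1: L rot3 at col 4 lands with bottom-row=0; cleared 0 line(s) (total 0); column heights now [0 0 0 0 3 3], max=3
Drop 2: I rot0 at col 0 lands with bottom-row=0; cleared 0 line(s) (total 0); column heights now [1 1 1 1 3 3], max=3
Drop 3: L rot3 at col 3 lands with bottom-row=3; cleared 0 line(s) (total 0); column heights now [1 1 1 6 6 3], max=6
Drop 4: T rot1 at col 1 lands with bottom-row=1; cleared 0 line(s) (total 0); column heights now [1 4 3 6 6 3], max=6
Drop 5: I rot1 at col 0 lands with bottom-row=1; cleared 0 line(s) (total 0); column heights now [5 4 3 6 6 3], max=6
Test piece J rot0 at col 3 (width 3): heights before test = [5 4 3 6 6 3]; fits = True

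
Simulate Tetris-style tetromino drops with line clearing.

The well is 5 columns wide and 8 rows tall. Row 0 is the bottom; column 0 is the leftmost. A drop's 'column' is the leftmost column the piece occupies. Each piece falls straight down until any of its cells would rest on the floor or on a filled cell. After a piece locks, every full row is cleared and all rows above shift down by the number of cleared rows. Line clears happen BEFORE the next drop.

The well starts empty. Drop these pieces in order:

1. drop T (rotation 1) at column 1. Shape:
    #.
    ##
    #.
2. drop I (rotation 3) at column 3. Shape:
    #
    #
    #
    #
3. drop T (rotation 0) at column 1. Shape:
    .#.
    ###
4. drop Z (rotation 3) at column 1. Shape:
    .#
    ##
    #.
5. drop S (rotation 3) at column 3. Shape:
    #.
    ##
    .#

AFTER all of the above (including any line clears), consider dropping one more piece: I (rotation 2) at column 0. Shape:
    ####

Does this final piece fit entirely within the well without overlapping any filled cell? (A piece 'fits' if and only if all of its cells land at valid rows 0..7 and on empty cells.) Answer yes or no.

Answer: no

Derivation:
Drop 1: T rot1 at col 1 lands with bottom-row=0; cleared 0 line(s) (total 0); column heights now [0 3 2 0 0], max=3
Drop 2: I rot3 at col 3 lands with bottom-row=0; cleared 0 line(s) (total 0); column heights now [0 3 2 4 0], max=4
Drop 3: T rot0 at col 1 lands with bottom-row=4; cleared 0 line(s) (total 0); column heights now [0 5 6 5 0], max=6
Drop 4: Z rot3 at col 1 lands with bottom-row=5; cleared 0 line(s) (total 0); column heights now [0 7 8 5 0], max=8
Drop 5: S rot3 at col 3 lands with bottom-row=4; cleared 0 line(s) (total 0); column heights now [0 7 8 7 6], max=8
Test piece I rot2 at col 0 (width 4): heights before test = [0 7 8 7 6]; fits = False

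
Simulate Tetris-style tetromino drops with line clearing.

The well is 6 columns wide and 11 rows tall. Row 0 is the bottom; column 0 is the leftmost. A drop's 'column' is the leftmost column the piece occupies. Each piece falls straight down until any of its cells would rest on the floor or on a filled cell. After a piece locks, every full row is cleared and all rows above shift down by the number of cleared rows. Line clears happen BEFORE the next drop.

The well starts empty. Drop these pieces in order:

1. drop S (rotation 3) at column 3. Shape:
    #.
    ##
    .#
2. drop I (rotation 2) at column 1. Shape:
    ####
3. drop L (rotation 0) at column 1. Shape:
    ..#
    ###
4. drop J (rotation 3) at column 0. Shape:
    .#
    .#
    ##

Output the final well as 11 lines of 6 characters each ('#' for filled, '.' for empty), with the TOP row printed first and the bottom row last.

Answer: ......
......
......
.#....
.#....
##.#..
.###..
.####.
...#..
...##.
....#.

Derivation:
Drop 1: S rot3 at col 3 lands with bottom-row=0; cleared 0 line(s) (total 0); column heights now [0 0 0 3 2 0], max=3
Drop 2: I rot2 at col 1 lands with bottom-row=3; cleared 0 line(s) (total 0); column heights now [0 4 4 4 4 0], max=4
Drop 3: L rot0 at col 1 lands with bottom-row=4; cleared 0 line(s) (total 0); column heights now [0 5 5 6 4 0], max=6
Drop 4: J rot3 at col 0 lands with bottom-row=5; cleared 0 line(s) (total 0); column heights now [6 8 5 6 4 0], max=8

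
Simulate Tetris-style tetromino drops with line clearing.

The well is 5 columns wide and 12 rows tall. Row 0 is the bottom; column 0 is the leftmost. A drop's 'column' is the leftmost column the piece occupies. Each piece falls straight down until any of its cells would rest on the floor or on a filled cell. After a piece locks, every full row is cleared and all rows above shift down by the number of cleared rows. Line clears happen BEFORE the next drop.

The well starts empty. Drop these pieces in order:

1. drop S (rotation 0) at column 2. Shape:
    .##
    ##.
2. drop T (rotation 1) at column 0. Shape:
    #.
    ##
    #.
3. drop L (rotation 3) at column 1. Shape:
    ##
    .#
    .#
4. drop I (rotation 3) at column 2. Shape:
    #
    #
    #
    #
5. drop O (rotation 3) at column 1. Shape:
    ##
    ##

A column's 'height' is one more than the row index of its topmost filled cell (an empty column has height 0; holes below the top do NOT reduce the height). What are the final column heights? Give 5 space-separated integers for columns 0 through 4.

Answer: 2 9 9 1 0

Derivation:
Drop 1: S rot0 at col 2 lands with bottom-row=0; cleared 0 line(s) (total 0); column heights now [0 0 1 2 2], max=2
Drop 2: T rot1 at col 0 lands with bottom-row=0; cleared 0 line(s) (total 0); column heights now [3 2 1 2 2], max=3
Drop 3: L rot3 at col 1 lands with bottom-row=1; cleared 1 line(s) (total 1); column heights now [2 3 3 1 0], max=3
Drop 4: I rot3 at col 2 lands with bottom-row=3; cleared 0 line(s) (total 1); column heights now [2 3 7 1 0], max=7
Drop 5: O rot3 at col 1 lands with bottom-row=7; cleared 0 line(s) (total 1); column heights now [2 9 9 1 0], max=9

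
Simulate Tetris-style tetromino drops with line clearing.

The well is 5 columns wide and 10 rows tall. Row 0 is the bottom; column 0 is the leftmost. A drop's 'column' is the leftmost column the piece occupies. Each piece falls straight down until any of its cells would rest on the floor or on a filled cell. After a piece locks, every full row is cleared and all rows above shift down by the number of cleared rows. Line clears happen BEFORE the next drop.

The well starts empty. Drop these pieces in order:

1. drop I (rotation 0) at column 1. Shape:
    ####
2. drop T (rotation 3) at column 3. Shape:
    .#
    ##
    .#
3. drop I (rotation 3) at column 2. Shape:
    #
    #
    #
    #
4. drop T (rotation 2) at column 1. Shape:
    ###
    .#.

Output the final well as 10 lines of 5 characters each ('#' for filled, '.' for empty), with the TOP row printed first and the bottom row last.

Drop 1: I rot0 at col 1 lands with bottom-row=0; cleared 0 line(s) (total 0); column heights now [0 1 1 1 1], max=1
Drop 2: T rot3 at col 3 lands with bottom-row=1; cleared 0 line(s) (total 0); column heights now [0 1 1 3 4], max=4
Drop 3: I rot3 at col 2 lands with bottom-row=1; cleared 0 line(s) (total 0); column heights now [0 1 5 3 4], max=5
Drop 4: T rot2 at col 1 lands with bottom-row=5; cleared 0 line(s) (total 0); column heights now [0 7 7 7 4], max=7

Answer: .....
.....
.....
.###.
..#..
..#..
..#.#
..###
..#.#
.####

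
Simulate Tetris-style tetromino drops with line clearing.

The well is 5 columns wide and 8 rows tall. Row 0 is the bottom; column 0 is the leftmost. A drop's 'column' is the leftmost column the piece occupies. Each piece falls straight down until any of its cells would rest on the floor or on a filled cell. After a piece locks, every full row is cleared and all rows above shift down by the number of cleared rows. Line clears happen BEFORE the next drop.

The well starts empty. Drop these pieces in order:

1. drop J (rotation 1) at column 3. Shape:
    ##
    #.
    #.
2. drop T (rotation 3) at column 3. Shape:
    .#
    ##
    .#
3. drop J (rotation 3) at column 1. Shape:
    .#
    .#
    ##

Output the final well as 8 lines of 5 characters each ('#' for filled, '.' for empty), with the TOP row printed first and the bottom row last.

Answer: .....
.....
....#
...##
....#
..###
..##.
.###.

Derivation:
Drop 1: J rot1 at col 3 lands with bottom-row=0; cleared 0 line(s) (total 0); column heights now [0 0 0 3 3], max=3
Drop 2: T rot3 at col 3 lands with bottom-row=3; cleared 0 line(s) (total 0); column heights now [0 0 0 5 6], max=6
Drop 3: J rot3 at col 1 lands with bottom-row=0; cleared 0 line(s) (total 0); column heights now [0 1 3 5 6], max=6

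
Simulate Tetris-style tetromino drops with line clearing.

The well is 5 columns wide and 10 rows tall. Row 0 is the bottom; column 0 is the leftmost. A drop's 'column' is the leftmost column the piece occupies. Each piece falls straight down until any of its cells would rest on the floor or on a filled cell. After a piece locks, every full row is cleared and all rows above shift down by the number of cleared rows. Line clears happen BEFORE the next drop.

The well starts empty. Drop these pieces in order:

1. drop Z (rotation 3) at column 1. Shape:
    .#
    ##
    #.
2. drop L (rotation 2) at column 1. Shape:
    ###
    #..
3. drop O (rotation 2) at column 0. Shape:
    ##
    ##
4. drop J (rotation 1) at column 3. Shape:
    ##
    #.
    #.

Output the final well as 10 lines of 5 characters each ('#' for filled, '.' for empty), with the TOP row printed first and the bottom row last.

Drop 1: Z rot3 at col 1 lands with bottom-row=0; cleared 0 line(s) (total 0); column heights now [0 2 3 0 0], max=3
Drop 2: L rot2 at col 1 lands with bottom-row=2; cleared 0 line(s) (total 0); column heights now [0 4 4 4 0], max=4
Drop 3: O rot2 at col 0 lands with bottom-row=4; cleared 0 line(s) (total 0); column heights now [6 6 4 4 0], max=6
Drop 4: J rot1 at col 3 lands with bottom-row=4; cleared 0 line(s) (total 0); column heights now [6 6 4 7 7], max=7

Answer: .....
.....
.....
...##
##.#.
##.#.
.###.
.##..
.##..
.#...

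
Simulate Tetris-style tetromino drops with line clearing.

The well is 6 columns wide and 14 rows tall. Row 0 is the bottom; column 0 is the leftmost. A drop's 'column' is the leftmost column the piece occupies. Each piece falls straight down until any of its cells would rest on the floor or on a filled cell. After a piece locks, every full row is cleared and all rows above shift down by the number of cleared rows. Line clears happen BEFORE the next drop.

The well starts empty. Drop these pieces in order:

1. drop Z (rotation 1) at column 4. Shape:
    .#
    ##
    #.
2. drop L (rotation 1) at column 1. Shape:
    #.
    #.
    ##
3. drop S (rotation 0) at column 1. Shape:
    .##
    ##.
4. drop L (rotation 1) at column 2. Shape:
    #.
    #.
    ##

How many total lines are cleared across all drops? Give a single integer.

Answer: 0

Derivation:
Drop 1: Z rot1 at col 4 lands with bottom-row=0; cleared 0 line(s) (total 0); column heights now [0 0 0 0 2 3], max=3
Drop 2: L rot1 at col 1 lands with bottom-row=0; cleared 0 line(s) (total 0); column heights now [0 3 1 0 2 3], max=3
Drop 3: S rot0 at col 1 lands with bottom-row=3; cleared 0 line(s) (total 0); column heights now [0 4 5 5 2 3], max=5
Drop 4: L rot1 at col 2 lands with bottom-row=5; cleared 0 line(s) (total 0); column heights now [0 4 8 6 2 3], max=8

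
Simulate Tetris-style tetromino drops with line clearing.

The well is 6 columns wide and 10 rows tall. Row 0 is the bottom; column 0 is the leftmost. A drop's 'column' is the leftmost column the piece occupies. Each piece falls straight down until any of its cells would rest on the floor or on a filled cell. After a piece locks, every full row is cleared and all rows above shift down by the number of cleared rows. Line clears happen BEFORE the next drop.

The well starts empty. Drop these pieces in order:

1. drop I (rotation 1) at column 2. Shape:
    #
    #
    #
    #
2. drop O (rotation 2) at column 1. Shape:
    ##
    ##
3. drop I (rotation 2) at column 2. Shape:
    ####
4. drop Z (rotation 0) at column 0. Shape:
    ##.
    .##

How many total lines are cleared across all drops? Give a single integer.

Answer: 0

Derivation:
Drop 1: I rot1 at col 2 lands with bottom-row=0; cleared 0 line(s) (total 0); column heights now [0 0 4 0 0 0], max=4
Drop 2: O rot2 at col 1 lands with bottom-row=4; cleared 0 line(s) (total 0); column heights now [0 6 6 0 0 0], max=6
Drop 3: I rot2 at col 2 lands with bottom-row=6; cleared 0 line(s) (total 0); column heights now [0 6 7 7 7 7], max=7
Drop 4: Z rot0 at col 0 lands with bottom-row=7; cleared 0 line(s) (total 0); column heights now [9 9 8 7 7 7], max=9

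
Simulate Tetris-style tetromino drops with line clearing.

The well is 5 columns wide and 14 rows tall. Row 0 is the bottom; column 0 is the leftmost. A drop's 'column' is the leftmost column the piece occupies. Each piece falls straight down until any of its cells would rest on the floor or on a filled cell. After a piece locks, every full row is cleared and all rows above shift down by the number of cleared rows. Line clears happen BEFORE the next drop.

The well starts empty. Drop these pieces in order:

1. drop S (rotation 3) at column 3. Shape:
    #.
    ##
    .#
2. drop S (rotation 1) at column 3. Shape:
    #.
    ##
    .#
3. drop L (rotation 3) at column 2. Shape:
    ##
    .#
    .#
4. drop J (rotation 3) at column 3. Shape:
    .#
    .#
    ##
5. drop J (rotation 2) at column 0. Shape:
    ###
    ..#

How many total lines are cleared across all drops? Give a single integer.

Drop 1: S rot3 at col 3 lands with bottom-row=0; cleared 0 line(s) (total 0); column heights now [0 0 0 3 2], max=3
Drop 2: S rot1 at col 3 lands with bottom-row=2; cleared 0 line(s) (total 0); column heights now [0 0 0 5 4], max=5
Drop 3: L rot3 at col 2 lands with bottom-row=5; cleared 0 line(s) (total 0); column heights now [0 0 8 8 4], max=8
Drop 4: J rot3 at col 3 lands with bottom-row=8; cleared 0 line(s) (total 0); column heights now [0 0 8 9 11], max=11
Drop 5: J rot2 at col 0 lands with bottom-row=8; cleared 0 line(s) (total 0); column heights now [10 10 10 9 11], max=11

Answer: 0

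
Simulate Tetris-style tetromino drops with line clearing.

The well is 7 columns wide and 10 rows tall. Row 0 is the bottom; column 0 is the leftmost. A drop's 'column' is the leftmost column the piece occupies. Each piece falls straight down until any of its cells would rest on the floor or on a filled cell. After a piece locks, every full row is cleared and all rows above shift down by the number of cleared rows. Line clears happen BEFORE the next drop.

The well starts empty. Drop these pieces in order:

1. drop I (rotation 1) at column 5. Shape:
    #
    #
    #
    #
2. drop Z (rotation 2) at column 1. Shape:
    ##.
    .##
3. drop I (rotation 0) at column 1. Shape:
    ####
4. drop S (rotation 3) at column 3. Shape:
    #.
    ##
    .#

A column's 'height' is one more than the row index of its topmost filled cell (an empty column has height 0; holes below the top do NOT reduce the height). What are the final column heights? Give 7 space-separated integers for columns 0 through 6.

Answer: 0 3 3 6 5 4 0

Derivation:
Drop 1: I rot1 at col 5 lands with bottom-row=0; cleared 0 line(s) (total 0); column heights now [0 0 0 0 0 4 0], max=4
Drop 2: Z rot2 at col 1 lands with bottom-row=0; cleared 0 line(s) (total 0); column heights now [0 2 2 1 0 4 0], max=4
Drop 3: I rot0 at col 1 lands with bottom-row=2; cleared 0 line(s) (total 0); column heights now [0 3 3 3 3 4 0], max=4
Drop 4: S rot3 at col 3 lands with bottom-row=3; cleared 0 line(s) (total 0); column heights now [0 3 3 6 5 4 0], max=6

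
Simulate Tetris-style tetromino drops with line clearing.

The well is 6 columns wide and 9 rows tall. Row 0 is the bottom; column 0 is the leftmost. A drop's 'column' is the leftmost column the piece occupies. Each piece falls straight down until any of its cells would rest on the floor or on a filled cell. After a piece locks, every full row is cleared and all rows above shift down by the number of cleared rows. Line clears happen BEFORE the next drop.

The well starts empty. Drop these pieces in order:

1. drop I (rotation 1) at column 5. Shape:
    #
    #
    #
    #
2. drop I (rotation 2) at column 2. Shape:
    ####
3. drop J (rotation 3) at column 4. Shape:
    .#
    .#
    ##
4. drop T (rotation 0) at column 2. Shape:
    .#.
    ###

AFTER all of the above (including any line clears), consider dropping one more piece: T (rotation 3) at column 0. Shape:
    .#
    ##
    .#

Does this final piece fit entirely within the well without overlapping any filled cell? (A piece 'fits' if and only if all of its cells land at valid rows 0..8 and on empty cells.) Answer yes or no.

Answer: yes

Derivation:
Drop 1: I rot1 at col 5 lands with bottom-row=0; cleared 0 line(s) (total 0); column heights now [0 0 0 0 0 4], max=4
Drop 2: I rot2 at col 2 lands with bottom-row=4; cleared 0 line(s) (total 0); column heights now [0 0 5 5 5 5], max=5
Drop 3: J rot3 at col 4 lands with bottom-row=5; cleared 0 line(s) (total 0); column heights now [0 0 5 5 6 8], max=8
Drop 4: T rot0 at col 2 lands with bottom-row=6; cleared 0 line(s) (total 0); column heights now [0 0 7 8 7 8], max=8
Test piece T rot3 at col 0 (width 2): heights before test = [0 0 7 8 7 8]; fits = True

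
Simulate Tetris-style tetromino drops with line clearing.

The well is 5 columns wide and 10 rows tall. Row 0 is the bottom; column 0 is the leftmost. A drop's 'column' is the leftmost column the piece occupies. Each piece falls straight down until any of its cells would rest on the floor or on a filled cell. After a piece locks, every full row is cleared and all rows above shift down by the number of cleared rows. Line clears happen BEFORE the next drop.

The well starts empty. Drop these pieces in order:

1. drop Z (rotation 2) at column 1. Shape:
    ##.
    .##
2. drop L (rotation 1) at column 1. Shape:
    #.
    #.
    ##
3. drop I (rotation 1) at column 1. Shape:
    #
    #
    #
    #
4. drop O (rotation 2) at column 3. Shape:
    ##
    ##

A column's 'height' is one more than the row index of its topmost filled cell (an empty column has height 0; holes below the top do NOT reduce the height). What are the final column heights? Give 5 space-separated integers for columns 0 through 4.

Answer: 0 9 3 3 3

Derivation:
Drop 1: Z rot2 at col 1 lands with bottom-row=0; cleared 0 line(s) (total 0); column heights now [0 2 2 1 0], max=2
Drop 2: L rot1 at col 1 lands with bottom-row=2; cleared 0 line(s) (total 0); column heights now [0 5 3 1 0], max=5
Drop 3: I rot1 at col 1 lands with bottom-row=5; cleared 0 line(s) (total 0); column heights now [0 9 3 1 0], max=9
Drop 4: O rot2 at col 3 lands with bottom-row=1; cleared 0 line(s) (total 0); column heights now [0 9 3 3 3], max=9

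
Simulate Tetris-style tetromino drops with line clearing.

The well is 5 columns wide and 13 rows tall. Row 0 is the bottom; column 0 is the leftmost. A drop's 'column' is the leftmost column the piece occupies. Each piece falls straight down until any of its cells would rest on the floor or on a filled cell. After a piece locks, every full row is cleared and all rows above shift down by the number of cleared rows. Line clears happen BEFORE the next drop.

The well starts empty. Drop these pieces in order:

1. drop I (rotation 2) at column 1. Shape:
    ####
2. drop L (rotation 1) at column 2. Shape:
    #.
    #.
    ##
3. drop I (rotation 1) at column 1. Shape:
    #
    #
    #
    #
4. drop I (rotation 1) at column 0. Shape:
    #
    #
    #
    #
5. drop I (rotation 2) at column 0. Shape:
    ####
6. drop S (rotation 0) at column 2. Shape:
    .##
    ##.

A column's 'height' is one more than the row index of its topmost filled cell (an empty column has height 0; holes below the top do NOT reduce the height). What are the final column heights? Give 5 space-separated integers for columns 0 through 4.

Drop 1: I rot2 at col 1 lands with bottom-row=0; cleared 0 line(s) (total 0); column heights now [0 1 1 1 1], max=1
Drop 2: L rot1 at col 2 lands with bottom-row=1; cleared 0 line(s) (total 0); column heights now [0 1 4 2 1], max=4
Drop 3: I rot1 at col 1 lands with bottom-row=1; cleared 0 line(s) (total 0); column heights now [0 5 4 2 1], max=5
Drop 4: I rot1 at col 0 lands with bottom-row=0; cleared 1 line(s) (total 1); column heights now [3 4 3 1 0], max=4
Drop 5: I rot2 at col 0 lands with bottom-row=4; cleared 0 line(s) (total 1); column heights now [5 5 5 5 0], max=5
Drop 6: S rot0 at col 2 lands with bottom-row=5; cleared 0 line(s) (total 1); column heights now [5 5 6 7 7], max=7

Answer: 5 5 6 7 7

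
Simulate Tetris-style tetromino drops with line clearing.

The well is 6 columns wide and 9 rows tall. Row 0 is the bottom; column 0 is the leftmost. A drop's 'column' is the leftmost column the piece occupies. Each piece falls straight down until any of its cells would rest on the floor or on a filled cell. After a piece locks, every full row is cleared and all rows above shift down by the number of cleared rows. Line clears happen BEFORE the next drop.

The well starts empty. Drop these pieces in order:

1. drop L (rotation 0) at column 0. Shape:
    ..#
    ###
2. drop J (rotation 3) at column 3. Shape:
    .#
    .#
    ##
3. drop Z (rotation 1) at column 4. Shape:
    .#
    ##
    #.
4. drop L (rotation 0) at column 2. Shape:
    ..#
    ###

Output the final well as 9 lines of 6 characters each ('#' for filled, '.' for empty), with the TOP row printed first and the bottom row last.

Answer: ......
......
....#.
..####
....##
....#.
....#.
..#.#.
#####.

Derivation:
Drop 1: L rot0 at col 0 lands with bottom-row=0; cleared 0 line(s) (total 0); column heights now [1 1 2 0 0 0], max=2
Drop 2: J rot3 at col 3 lands with bottom-row=0; cleared 0 line(s) (total 0); column heights now [1 1 2 1 3 0], max=3
Drop 3: Z rot1 at col 4 lands with bottom-row=3; cleared 0 line(s) (total 0); column heights now [1 1 2 1 5 6], max=6
Drop 4: L rot0 at col 2 lands with bottom-row=5; cleared 0 line(s) (total 0); column heights now [1 1 6 6 7 6], max=7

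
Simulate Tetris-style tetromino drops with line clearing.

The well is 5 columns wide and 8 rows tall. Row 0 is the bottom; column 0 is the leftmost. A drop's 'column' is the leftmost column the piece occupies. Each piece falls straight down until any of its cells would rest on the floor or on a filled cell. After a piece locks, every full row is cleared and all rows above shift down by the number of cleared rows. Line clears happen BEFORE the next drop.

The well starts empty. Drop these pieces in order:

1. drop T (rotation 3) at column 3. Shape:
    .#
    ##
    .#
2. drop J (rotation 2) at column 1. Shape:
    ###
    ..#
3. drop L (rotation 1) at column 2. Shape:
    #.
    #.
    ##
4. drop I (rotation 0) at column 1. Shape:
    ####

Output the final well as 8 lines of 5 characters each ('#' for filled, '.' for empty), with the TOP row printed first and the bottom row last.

Drop 1: T rot3 at col 3 lands with bottom-row=0; cleared 0 line(s) (total 0); column heights now [0 0 0 2 3], max=3
Drop 2: J rot2 at col 1 lands with bottom-row=2; cleared 0 line(s) (total 0); column heights now [0 4 4 4 3], max=4
Drop 3: L rot1 at col 2 lands with bottom-row=4; cleared 0 line(s) (total 0); column heights now [0 4 7 5 3], max=7
Drop 4: I rot0 at col 1 lands with bottom-row=7; cleared 0 line(s) (total 0); column heights now [0 8 8 8 8], max=8

Answer: .####
..#..
..#..
..##.
.###.
...##
...##
....#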